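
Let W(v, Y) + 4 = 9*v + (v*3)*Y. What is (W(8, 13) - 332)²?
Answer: 2304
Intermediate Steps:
W(v, Y) = -4 + 9*v + 3*Y*v (W(v, Y) = -4 + (9*v + (v*3)*Y) = -4 + (9*v + (3*v)*Y) = -4 + (9*v + 3*Y*v) = -4 + 9*v + 3*Y*v)
(W(8, 13) - 332)² = ((-4 + 9*8 + 3*13*8) - 332)² = ((-4 + 72 + 312) - 332)² = (380 - 332)² = 48² = 2304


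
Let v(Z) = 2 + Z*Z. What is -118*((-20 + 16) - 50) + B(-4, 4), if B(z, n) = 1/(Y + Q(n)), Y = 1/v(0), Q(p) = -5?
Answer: 57346/9 ≈ 6371.8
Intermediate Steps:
v(Z) = 2 + Z²
Y = ½ (Y = 1/(2 + 0²) = 1/(2 + 0) = 1/2 = ½ ≈ 0.50000)
B(z, n) = -2/9 (B(z, n) = 1/(½ - 5) = 1/(-9/2) = -2/9)
-118*((-20 + 16) - 50) + B(-4, 4) = -118*((-20 + 16) - 50) - 2/9 = -118*(-4 - 50) - 2/9 = -118*(-54) - 2/9 = 6372 - 2/9 = 57346/9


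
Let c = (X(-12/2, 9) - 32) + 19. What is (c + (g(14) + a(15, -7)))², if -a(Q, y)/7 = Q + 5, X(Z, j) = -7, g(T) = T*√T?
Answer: 28344 - 4480*√14 ≈ 11581.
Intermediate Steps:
g(T) = T^(3/2)
a(Q, y) = -35 - 7*Q (a(Q, y) = -7*(Q + 5) = -7*(5 + Q) = -35 - 7*Q)
c = -20 (c = (-7 - 32) + 19 = -39 + 19 = -20)
(c + (g(14) + a(15, -7)))² = (-20 + (14^(3/2) + (-35 - 7*15)))² = (-20 + (14*√14 + (-35 - 105)))² = (-20 + (14*√14 - 140))² = (-20 + (-140 + 14*√14))² = (-160 + 14*√14)²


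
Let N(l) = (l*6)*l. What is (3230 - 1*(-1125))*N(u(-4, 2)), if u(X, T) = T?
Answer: 104520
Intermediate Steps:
N(l) = 6*l² (N(l) = (6*l)*l = 6*l²)
(3230 - 1*(-1125))*N(u(-4, 2)) = (3230 - 1*(-1125))*(6*2²) = (3230 + 1125)*(6*4) = 4355*24 = 104520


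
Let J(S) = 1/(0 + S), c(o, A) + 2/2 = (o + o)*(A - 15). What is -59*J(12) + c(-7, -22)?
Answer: 6145/12 ≈ 512.08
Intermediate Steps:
c(o, A) = -1 + 2*o*(-15 + A) (c(o, A) = -1 + (o + o)*(A - 15) = -1 + (2*o)*(-15 + A) = -1 + 2*o*(-15 + A))
J(S) = 1/S
-59*J(12) + c(-7, -22) = -59/12 + (-1 - 30*(-7) + 2*(-22)*(-7)) = -59*1/12 + (-1 + 210 + 308) = -59/12 + 517 = 6145/12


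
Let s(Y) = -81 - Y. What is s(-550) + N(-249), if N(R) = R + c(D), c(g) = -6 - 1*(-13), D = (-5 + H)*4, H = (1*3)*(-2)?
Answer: 227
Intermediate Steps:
H = -6 (H = 3*(-2) = -6)
D = -44 (D = (-5 - 6)*4 = -11*4 = -44)
c(g) = 7 (c(g) = -6 + 13 = 7)
N(R) = 7 + R (N(R) = R + 7 = 7 + R)
s(-550) + N(-249) = (-81 - 1*(-550)) + (7 - 249) = (-81 + 550) - 242 = 469 - 242 = 227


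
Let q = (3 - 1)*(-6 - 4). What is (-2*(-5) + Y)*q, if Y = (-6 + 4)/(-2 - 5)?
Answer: -1440/7 ≈ -205.71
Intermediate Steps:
q = -20 (q = 2*(-10) = -20)
Y = 2/7 (Y = -2/(-7) = -2*(-⅐) = 2/7 ≈ 0.28571)
(-2*(-5) + Y)*q = (-2*(-5) + 2/7)*(-20) = (10 + 2/7)*(-20) = (72/7)*(-20) = -1440/7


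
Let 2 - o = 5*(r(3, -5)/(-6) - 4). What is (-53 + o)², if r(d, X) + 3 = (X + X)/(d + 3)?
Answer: 98596/81 ≈ 1217.2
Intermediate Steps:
r(d, X) = -3 + 2*X/(3 + d) (r(d, X) = -3 + (X + X)/(d + 3) = -3 + (2*X)/(3 + d) = -3 + 2*X/(3 + d))
o = 163/9 (o = 2 - 5*(((-9 - 3*3 + 2*(-5))/(3 + 3))/(-6) - 4) = 2 - 5*(((-9 - 9 - 10)/6)*(-⅙) - 4) = 2 - 5*(((⅙)*(-28))*(-⅙) - 4) = 2 - 5*(-14/3*(-⅙) - 4) = 2 - 5*(7/9 - 4) = 2 - 5*(-29)/9 = 2 - 1*(-145/9) = 2 + 145/9 = 163/9 ≈ 18.111)
(-53 + o)² = (-53 + 163/9)² = (-314/9)² = 98596/81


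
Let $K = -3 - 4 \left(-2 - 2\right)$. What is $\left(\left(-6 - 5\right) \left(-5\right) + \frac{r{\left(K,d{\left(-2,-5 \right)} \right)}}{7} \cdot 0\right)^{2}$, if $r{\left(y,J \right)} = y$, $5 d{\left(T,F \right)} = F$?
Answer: $3025$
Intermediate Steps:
$d{\left(T,F \right)} = \frac{F}{5}$
$K = 13$ ($K = -3 - 4 \left(-2 - 2\right) = -3 - -16 = -3 + 16 = 13$)
$\left(\left(-6 - 5\right) \left(-5\right) + \frac{r{\left(K,d{\left(-2,-5 \right)} \right)}}{7} \cdot 0\right)^{2} = \left(\left(-6 - 5\right) \left(-5\right) + \frac{13}{7} \cdot 0\right)^{2} = \left(\left(-11\right) \left(-5\right) + 13 \cdot \frac{1}{7} \cdot 0\right)^{2} = \left(55 + \frac{13}{7} \cdot 0\right)^{2} = \left(55 + 0\right)^{2} = 55^{2} = 3025$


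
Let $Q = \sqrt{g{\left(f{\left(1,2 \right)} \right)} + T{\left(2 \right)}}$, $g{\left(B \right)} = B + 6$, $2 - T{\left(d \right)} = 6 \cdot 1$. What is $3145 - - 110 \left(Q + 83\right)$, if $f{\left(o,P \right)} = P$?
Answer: $12495$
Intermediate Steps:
$T{\left(d \right)} = -4$ ($T{\left(d \right)} = 2 - 6 \cdot 1 = 2 - 6 = -4$)
$g{\left(B \right)} = 6 + B$
$Q = 2$ ($Q = \sqrt{\left(6 + 2\right) - 4} = \sqrt{8 - 4} = \sqrt{4} = 2$)
$3145 - - 110 \left(Q + 83\right) = 3145 - - 110 \left(2 + 83\right) = 3145 - \left(-110\right) 85 = 3145 - -9350 = 3145 + 9350 = 12495$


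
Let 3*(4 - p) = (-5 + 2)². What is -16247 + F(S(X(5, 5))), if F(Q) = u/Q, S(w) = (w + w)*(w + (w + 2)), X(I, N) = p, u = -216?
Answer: -16274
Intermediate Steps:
p = 1 (p = 4 - (-5 + 2)²/3 = 4 - ⅓*(-3)² = 4 - ⅓*9 = 4 - 3 = 1)
X(I, N) = 1
S(w) = 2*w*(2 + 2*w) (S(w) = (2*w)*(w + (2 + w)) = (2*w)*(2 + 2*w) = 2*w*(2 + 2*w))
F(Q) = -216/Q
-16247 + F(S(X(5, 5))) = -16247 - 216*1/(4*(1 + 1)) = -16247 - 216/(4*1*2) = -16247 - 216/8 = -16247 - 216*⅛ = -16247 - 27 = -16274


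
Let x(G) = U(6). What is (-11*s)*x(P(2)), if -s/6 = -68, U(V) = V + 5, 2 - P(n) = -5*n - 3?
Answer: -49368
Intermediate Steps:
P(n) = 5 + 5*n (P(n) = 2 - (-5*n - 3) = 2 - (-3 - 5*n) = 2 + (3 + 5*n) = 5 + 5*n)
U(V) = 5 + V
x(G) = 11 (x(G) = 5 + 6 = 11)
s = 408 (s = -6*(-68) = 408)
(-11*s)*x(P(2)) = -11*408*11 = -4488*11 = -49368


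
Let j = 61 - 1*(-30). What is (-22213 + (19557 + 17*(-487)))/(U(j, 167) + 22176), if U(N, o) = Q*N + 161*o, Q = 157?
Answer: -2187/12670 ≈ -0.17261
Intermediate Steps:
j = 91 (j = 61 + 30 = 91)
U(N, o) = 157*N + 161*o
(-22213 + (19557 + 17*(-487)))/(U(j, 167) + 22176) = (-22213 + (19557 + 17*(-487)))/((157*91 + 161*167) + 22176) = (-22213 + (19557 - 8279))/((14287 + 26887) + 22176) = (-22213 + 11278)/(41174 + 22176) = -10935/63350 = -10935*1/63350 = -2187/12670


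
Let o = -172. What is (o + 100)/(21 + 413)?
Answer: -36/217 ≈ -0.16590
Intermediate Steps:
(o + 100)/(21 + 413) = (-172 + 100)/(21 + 413) = -72/434 = -72*1/434 = -36/217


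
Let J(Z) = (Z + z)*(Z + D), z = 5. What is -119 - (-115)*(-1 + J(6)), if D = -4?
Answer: 2296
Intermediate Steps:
J(Z) = (-4 + Z)*(5 + Z) (J(Z) = (Z + 5)*(Z - 4) = (5 + Z)*(-4 + Z) = (-4 + Z)*(5 + Z))
-119 - (-115)*(-1 + J(6)) = -119 - (-115)*(-1 + (-20 + 6 + 6**2)) = -119 - (-115)*(-1 + (-20 + 6 + 36)) = -119 - (-115)*(-1 + 22) = -119 - (-115)*21 = -119 - 23*(-105) = -119 + 2415 = 2296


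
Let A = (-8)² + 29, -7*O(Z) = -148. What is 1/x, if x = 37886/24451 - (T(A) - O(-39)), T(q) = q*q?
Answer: -24451/210921849 ≈ -0.00011592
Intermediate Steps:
O(Z) = 148/7 (O(Z) = -⅐*(-148) = 148/7)
A = 93 (A = 64 + 29 = 93)
T(q) = q²
x = -210921849/24451 (x = 37886/24451 - (93² - 1*148/7) = 37886*(1/24451) - (8649 - 148/7) = 37886/24451 - 1*60395/7 = 37886/24451 - 60395/7 = -210921849/24451 ≈ -8626.3)
1/x = 1/(-210921849/24451) = -24451/210921849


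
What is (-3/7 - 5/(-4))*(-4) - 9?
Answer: -86/7 ≈ -12.286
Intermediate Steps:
(-3/7 - 5/(-4))*(-4) - 9 = (-3*1/7 - 5*(-1/4))*(-4) - 9 = (-3/7 + 5/4)*(-4) - 9 = (23/28)*(-4) - 9 = -23/7 - 9 = -86/7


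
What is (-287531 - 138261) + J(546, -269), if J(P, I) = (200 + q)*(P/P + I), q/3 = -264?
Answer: -267136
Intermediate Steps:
q = -792 (q = 3*(-264) = -792)
J(P, I) = -592 - 592*I (J(P, I) = (200 - 792)*(P/P + I) = -592*(1 + I) = -592 - 592*I)
(-287531 - 138261) + J(546, -269) = (-287531 - 138261) + (-592 - 592*(-269)) = -425792 + (-592 + 159248) = -425792 + 158656 = -267136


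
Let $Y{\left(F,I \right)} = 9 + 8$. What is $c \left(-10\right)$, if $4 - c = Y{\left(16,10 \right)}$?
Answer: $130$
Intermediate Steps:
$Y{\left(F,I \right)} = 17$
$c = -13$ ($c = 4 - 17 = -13$)
$c \left(-10\right) = \left(-13\right) \left(-10\right) = 130$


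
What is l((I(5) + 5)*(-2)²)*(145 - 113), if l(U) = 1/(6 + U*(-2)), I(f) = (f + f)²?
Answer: -16/417 ≈ -0.038369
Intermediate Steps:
I(f) = 4*f² (I(f) = (2*f)² = 4*f²)
l(U) = 1/(6 - 2*U)
l((I(5) + 5)*(-2)²)*(145 - 113) = (-1/(-6 + 2*((4*5² + 5)*(-2)²)))*(145 - 113) = -1/(-6 + 2*((4*25 + 5)*4))*32 = -1/(-6 + 2*((100 + 5)*4))*32 = -1/(-6 + 2*(105*4))*32 = -1/(-6 + 2*420)*32 = -1/(-6 + 840)*32 = -1/834*32 = -16/417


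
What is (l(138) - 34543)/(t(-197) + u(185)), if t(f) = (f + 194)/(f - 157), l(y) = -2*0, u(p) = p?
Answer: -4076074/21831 ≈ -186.71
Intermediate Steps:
l(y) = 0
t(f) = (194 + f)/(-157 + f)
(l(138) - 34543)/(t(-197) + u(185)) = (0 - 34543)/((194 - 197)/(-157 - 197) + 185) = -34543/(-3/(-354) + 185) = -34543/(-1/354*(-3) + 185) = -34543/(1/118 + 185) = -34543/21831/118 = -34543*118/21831 = -4076074/21831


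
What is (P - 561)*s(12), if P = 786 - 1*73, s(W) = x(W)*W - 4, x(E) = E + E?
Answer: 43168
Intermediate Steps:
x(E) = 2*E
s(W) = -4 + 2*W² (s(W) = (2*W)*W - 4 = 2*W² - 4 = -4 + 2*W²)
P = 713 (P = 786 - 73 = 713)
(P - 561)*s(12) = (713 - 561)*(-4 + 2*12²) = 152*(-4 + 2*144) = 152*(-4 + 288) = 152*284 = 43168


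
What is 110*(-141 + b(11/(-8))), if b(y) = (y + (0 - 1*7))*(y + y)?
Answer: -207625/16 ≈ -12977.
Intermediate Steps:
b(y) = 2*y*(-7 + y) (b(y) = (y + (0 - 7))*(2*y) = (y - 7)*(2*y) = (-7 + y)*(2*y) = 2*y*(-7 + y))
110*(-141 + b(11/(-8))) = 110*(-141 + 2*(11/(-8))*(-7 + 11/(-8))) = 110*(-141 + 2*(11*(-⅛))*(-7 + 11*(-⅛))) = 110*(-141 + 2*(-11/8)*(-7 - 11/8)) = 110*(-141 + 2*(-11/8)*(-67/8)) = 110*(-141 + 737/32) = 110*(-3775/32) = -207625/16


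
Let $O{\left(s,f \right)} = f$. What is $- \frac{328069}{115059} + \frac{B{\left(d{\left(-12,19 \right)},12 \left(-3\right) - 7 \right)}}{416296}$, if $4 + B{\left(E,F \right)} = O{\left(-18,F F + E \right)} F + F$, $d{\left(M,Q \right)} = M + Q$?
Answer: $- \frac{20823121267}{6842657352} \approx -3.0431$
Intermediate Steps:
$B{\left(E,F \right)} = -4 + F + F \left(E + F^{2}\right)$ ($B{\left(E,F \right)} = -4 + \left(\left(F F + E\right) F + F\right) = -4 + \left(\left(F^{2} + E\right) F + F\right) = -4 + \left(\left(E + F^{2}\right) F + F\right) = -4 + \left(F \left(E + F^{2}\right) + F\right) = -4 + \left(F + F \left(E + F^{2}\right)\right) = -4 + F + F \left(E + F^{2}\right)$)
$- \frac{328069}{115059} + \frac{B{\left(d{\left(-12,19 \right)},12 \left(-3\right) - 7 \right)}}{416296} = - \frac{328069}{115059} + \frac{-4 + \left(12 \left(-3\right) - 7\right) + \left(12 \left(-3\right) - 7\right) \left(\left(-12 + 19\right) + \left(12 \left(-3\right) - 7\right)^{2}\right)}{416296} = \left(-328069\right) \frac{1}{115059} + \left(-4 - 43 + \left(-36 - 7\right) \left(7 + \left(-36 - 7\right)^{2}\right)\right) \frac{1}{416296} = - \frac{46867}{16437} + \left(-4 - 43 - 43 \left(7 + \left(-43\right)^{2}\right)\right) \frac{1}{416296} = - \frac{46867}{16437} + \left(-4 - 43 - 43 \left(7 + 1849\right)\right) \frac{1}{416296} = - \frac{46867}{16437} + \left(-4 - 43 - 79808\right) \frac{1}{416296} = - \frac{46867}{16437} - \frac{79855}{416296} = - \frac{20823121267}{6842657352}$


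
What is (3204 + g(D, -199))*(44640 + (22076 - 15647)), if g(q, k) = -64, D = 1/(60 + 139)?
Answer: 160356660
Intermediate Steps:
D = 1/199 ≈ 0.0050251
(3204 + g(D, -199))*(44640 + (22076 - 15647)) = (3204 - 64)*(44640 + (22076 - 15647)) = 3140*(44640 + 6429) = 3140*51069 = 160356660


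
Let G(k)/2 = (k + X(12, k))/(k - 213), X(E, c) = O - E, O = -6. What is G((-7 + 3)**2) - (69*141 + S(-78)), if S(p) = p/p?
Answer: -1916806/197 ≈ -9730.0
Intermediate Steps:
S(p) = 1
X(E, c) = -6 - E
G(k) = 2*(-18 + k)/(-213 + k) (G(k) = 2*((k + (-6 - 1*12))/(k - 213)) = 2*((k + (-6 - 12))/(-213 + k)) = 2*((k - 18)/(-213 + k)) = 2*((-18 + k)/(-213 + k)) = 2*(-18 + k)/(-213 + k))
G((-7 + 3)**2) - (69*141 + S(-78)) = 2*(-18 + (-7 + 3)**2)/(-213 + (-7 + 3)**2) - (69*141 + 1) = 2*(-18 + (-4)**2)/(-213 + (-4)**2) - (9729 + 1) = 2*(-18 + 16)/(-213 + 16) - 1*9730 = 2*(-2)/(-197) - 9730 = 2*(-1/197)*(-2) - 9730 = 4/197 - 9730 = -1916806/197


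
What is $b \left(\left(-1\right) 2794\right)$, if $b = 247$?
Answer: $-690118$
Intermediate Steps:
$b \left(\left(-1\right) 2794\right) = 247 \left(\left(-1\right) 2794\right) = 247 \left(-2794\right) = -690118$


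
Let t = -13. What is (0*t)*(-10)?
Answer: 0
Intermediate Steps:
(0*t)*(-10) = (0*(-13))*(-10) = 0*(-10) = 0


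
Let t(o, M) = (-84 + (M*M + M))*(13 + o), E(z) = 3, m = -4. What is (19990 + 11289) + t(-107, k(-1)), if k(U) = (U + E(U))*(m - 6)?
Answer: 3455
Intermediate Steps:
k(U) = -30 - 10*U (k(U) = (U + 3)*(-4 - 6) = (3 + U)*(-10) = -30 - 10*U)
t(o, M) = (13 + o)*(-84 + M + M**2) (t(o, M) = (-84 + (M**2 + M))*(13 + o) = (-84 + (M + M**2))*(13 + o) = (-84 + M + M**2)*(13 + o) = (13 + o)*(-84 + M + M**2))
(19990 + 11289) + t(-107, k(-1)) = (19990 + 11289) + (-1092 - 84*(-107) + 13*(-30 - 10*(-1)) + 13*(-30 - 10*(-1))**2 + (-30 - 10*(-1))*(-107) - 107*(-30 - 10*(-1))**2) = 31279 + (-1092 + 8988 + 13*(-30 + 10) + 13*(-30 + 10)**2 + (-30 + 10)*(-107) - 107*(-30 + 10)**2) = 31279 + (-1092 + 8988 + 13*(-20) + 13*(-20)**2 - 20*(-107) - 107*(-20)**2) = 31279 + (-1092 + 8988 - 260 + 13*400 + 2140 - 107*400) = 31279 + (-1092 + 8988 - 260 + 5200 + 2140 - 42800) = 31279 - 27824 = 3455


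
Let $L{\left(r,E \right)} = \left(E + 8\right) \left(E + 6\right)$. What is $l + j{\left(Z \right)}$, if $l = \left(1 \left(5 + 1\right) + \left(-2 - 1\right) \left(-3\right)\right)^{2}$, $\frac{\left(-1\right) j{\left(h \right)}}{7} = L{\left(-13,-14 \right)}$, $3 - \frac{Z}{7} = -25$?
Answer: $-111$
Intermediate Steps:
$Z = 196$ ($Z = 21 - -175 = 21 + 175 = 196$)
$L{\left(r,E \right)} = \left(6 + E\right) \left(8 + E\right)$ ($L{\left(r,E \right)} = \left(8 + E\right) \left(6 + E\right) = \left(6 + E\right) \left(8 + E\right)$)
$j{\left(h \right)} = -336$ ($j{\left(h \right)} = - 7 \left(48 + \left(-14\right)^{2} + 14 \left(-14\right)\right) = - 7 \left(48 + 196 - 196\right) = \left(-7\right) 48 = -336$)
$l = 225$ ($l = \left(1 \cdot 6 - -9\right)^{2} = \left(6 + 9\right)^{2} = 15^{2} = 225$)
$l + j{\left(Z \right)} = 225 - 336 = -111$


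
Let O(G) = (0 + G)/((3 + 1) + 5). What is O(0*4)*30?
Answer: 0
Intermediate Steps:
O(G) = G/9 (O(G) = G/(4 + 5) = G/9)
O(0*4)*30 = ((0*4)/9)*30 = ((⅑)*0)*30 = 0*30 = 0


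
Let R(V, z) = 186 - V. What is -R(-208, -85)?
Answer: -394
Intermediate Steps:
-R(-208, -85) = -(186 - 1*(-208)) = -(186 + 208) = -1*394 = -394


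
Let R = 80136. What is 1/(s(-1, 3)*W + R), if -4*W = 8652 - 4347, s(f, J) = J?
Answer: 4/307629 ≈ 1.3003e-5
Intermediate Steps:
W = -4305/4 (W = -(8652 - 4347)/4 = -1/4*4305 = -4305/4 ≈ -1076.3)
1/(s(-1, 3)*W + R) = 1/(3*(-4305/4) + 80136) = 1/(-12915/4 + 80136) = 1/(307629/4) = 4/307629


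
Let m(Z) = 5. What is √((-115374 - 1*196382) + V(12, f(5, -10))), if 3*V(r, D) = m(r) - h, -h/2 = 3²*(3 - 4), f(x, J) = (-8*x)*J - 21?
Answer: I*√2805843/3 ≈ 558.36*I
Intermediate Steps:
f(x, J) = -21 - 8*J*x (f(x, J) = -8*J*x - 21 = -21 - 8*J*x)
h = 18 (h = -2*3²*(3 - 4) = -18*(-1) = -2*(-9) = 18)
V(r, D) = -13/3 (V(r, D) = (5 - 1*18)/3 = (5 - 18)/3 = (⅓)*(-13) = -13/3)
√((-115374 - 1*196382) + V(12, f(5, -10))) = √((-115374 - 1*196382) - 13/3) = √((-115374 - 196382) - 13/3) = √(-311756 - 13/3) = √(-935281/3) = I*√2805843/3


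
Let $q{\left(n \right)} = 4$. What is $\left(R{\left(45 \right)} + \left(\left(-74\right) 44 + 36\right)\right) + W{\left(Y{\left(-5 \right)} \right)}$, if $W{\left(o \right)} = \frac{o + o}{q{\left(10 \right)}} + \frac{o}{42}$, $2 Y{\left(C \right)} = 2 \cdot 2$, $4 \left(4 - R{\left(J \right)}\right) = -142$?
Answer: $- \frac{133537}{42} \approx -3179.5$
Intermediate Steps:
$R{\left(J \right)} = \frac{79}{2}$ ($R{\left(J \right)} = 4 - - \frac{71}{2} = 4 + \frac{71}{2} = \frac{79}{2}$)
$Y{\left(C \right)} = 2$ ($Y{\left(C \right)} = \frac{2 \cdot 2}{2} = \frac{1}{2} \cdot 4 = 2$)
$W{\left(o \right)} = \frac{11 o}{21}$ ($W{\left(o \right)} = \frac{o + o}{4} + \frac{o}{42} = 2 o \frac{1}{4} + o \frac{1}{42} = \frac{o}{2} + \frac{o}{42} = \frac{11 o}{21}$)
$\left(R{\left(45 \right)} + \left(\left(-74\right) 44 + 36\right)\right) + W{\left(Y{\left(-5 \right)} \right)} = \left(\frac{79}{2} + \left(\left(-74\right) 44 + 36\right)\right) + \frac{11}{21} \cdot 2 = \left(\frac{79}{2} + \left(-3256 + 36\right)\right) + \frac{22}{21} = \left(\frac{79}{2} - 3220\right) + \frac{22}{21} = - \frac{6361}{2} + \frac{22}{21} = - \frac{133537}{42}$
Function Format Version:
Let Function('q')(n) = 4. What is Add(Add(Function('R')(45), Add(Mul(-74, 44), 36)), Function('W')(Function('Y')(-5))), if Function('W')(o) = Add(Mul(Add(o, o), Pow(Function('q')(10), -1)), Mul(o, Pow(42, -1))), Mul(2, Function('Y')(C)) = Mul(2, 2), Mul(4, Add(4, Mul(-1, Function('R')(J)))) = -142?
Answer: Rational(-133537, 42) ≈ -3179.5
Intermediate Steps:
Function('R')(J) = Rational(79, 2) (Function('R')(J) = Add(4, Mul(Rational(-1, 4), -142)) = Add(4, Rational(71, 2)) = Rational(79, 2))
Function('Y')(C) = 2 (Function('Y')(C) = Mul(Rational(1, 2), Mul(2, 2)) = Mul(Rational(1, 2), 4) = 2)
Function('W')(o) = Mul(Rational(11, 21), o) (Function('W')(o) = Add(Mul(Add(o, o), Pow(4, -1)), Mul(o, Pow(42, -1))) = Add(Mul(Mul(2, o), Rational(1, 4)), Mul(o, Rational(1, 42))) = Add(Mul(Rational(1, 2), o), Mul(Rational(1, 42), o)) = Mul(Rational(11, 21), o))
Add(Add(Function('R')(45), Add(Mul(-74, 44), 36)), Function('W')(Function('Y')(-5))) = Add(Add(Rational(79, 2), Add(Mul(-74, 44), 36)), Mul(Rational(11, 21), 2)) = Add(Add(Rational(79, 2), Add(-3256, 36)), Rational(22, 21)) = Add(Add(Rational(79, 2), -3220), Rational(22, 21)) = Add(Rational(-6361, 2), Rational(22, 21)) = Rational(-133537, 42)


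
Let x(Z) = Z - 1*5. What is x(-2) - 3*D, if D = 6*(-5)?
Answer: 83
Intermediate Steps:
x(Z) = -5 + Z (x(Z) = Z - 5 = -5 + Z)
D = -30
x(-2) - 3*D = (-5 - 2) - 3*(-30) = -7 + 90 = 83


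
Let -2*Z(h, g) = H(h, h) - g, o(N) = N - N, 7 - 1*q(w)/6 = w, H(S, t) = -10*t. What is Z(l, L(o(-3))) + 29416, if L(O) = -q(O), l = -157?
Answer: 28610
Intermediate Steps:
q(w) = 42 - 6*w
o(N) = 0
L(O) = -42 + 6*O (L(O) = -(42 - 6*O) = -42 + 6*O)
Z(h, g) = g/2 + 5*h (Z(h, g) = -(-10*h - g)/2 = -(-g - 10*h)/2 = g/2 + 5*h)
Z(l, L(o(-3))) + 29416 = ((-42 + 6*0)/2 + 5*(-157)) + 29416 = ((-42 + 0)/2 - 785) + 29416 = ((1/2)*(-42) - 785) + 29416 = (-21 - 785) + 29416 = -806 + 29416 = 28610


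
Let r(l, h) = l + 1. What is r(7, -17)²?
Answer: 64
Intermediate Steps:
r(l, h) = 1 + l
r(7, -17)² = (1 + 7)² = 8² = 64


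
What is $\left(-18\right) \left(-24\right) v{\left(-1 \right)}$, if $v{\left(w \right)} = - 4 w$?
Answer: $1728$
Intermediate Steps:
$\left(-18\right) \left(-24\right) v{\left(-1 \right)} = \left(-18\right) \left(-24\right) \left(\left(-4\right) \left(-1\right)\right) = 432 \cdot 4 = 1728$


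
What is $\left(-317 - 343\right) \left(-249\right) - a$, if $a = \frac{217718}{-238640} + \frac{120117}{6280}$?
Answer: $\frac{4901718859}{29830} \approx 1.6432 \cdot 10^{5}$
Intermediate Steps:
$a = \frac{543341}{29830}$ ($a = 217718 \left(- \frac{1}{238640}\right) + 120117 \cdot \frac{1}{6280} = - \frac{108859}{119320} + \frac{120117}{6280} = \frac{543341}{29830} \approx 18.215$)
$\left(-317 - 343\right) \left(-249\right) - a = \left(-317 - 343\right) \left(-249\right) - \frac{543341}{29830} = \left(-660\right) \left(-249\right) - \frac{543341}{29830} = 164340 - \frac{543341}{29830} = \frac{4901718859}{29830}$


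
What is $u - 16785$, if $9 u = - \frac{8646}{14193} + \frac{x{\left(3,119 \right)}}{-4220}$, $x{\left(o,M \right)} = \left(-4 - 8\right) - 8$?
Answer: $- \frac{150799880036}{8984169} \approx -16785.0$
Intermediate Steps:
$x{\left(o,M \right)} = -20$ ($x{\left(o,M \right)} = -12 - 8 = -20$)
$u = - \frac{603371}{8984169}$ ($u = \frac{- \frac{8646}{14193} - \frac{20}{-4220}}{9} = \frac{\left(-8646\right) \frac{1}{14193} - - \frac{1}{211}}{9} = \frac{- \frac{2882}{4731} + \frac{1}{211}}{9} = \frac{1}{9} \left(- \frac{603371}{998241}\right) = - \frac{603371}{8984169} \approx -0.067159$)
$u - 16785 = - \frac{603371}{8984169} - 16785 = - \frac{150799880036}{8984169}$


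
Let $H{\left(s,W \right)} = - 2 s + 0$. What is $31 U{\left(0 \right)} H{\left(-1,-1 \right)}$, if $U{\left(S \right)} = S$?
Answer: $0$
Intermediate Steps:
$H{\left(s,W \right)} = - 2 s$
$31 U{\left(0 \right)} H{\left(-1,-1 \right)} = 31 \cdot 0 \left(\left(-2\right) \left(-1\right)\right) = 0 \cdot 2 = 0$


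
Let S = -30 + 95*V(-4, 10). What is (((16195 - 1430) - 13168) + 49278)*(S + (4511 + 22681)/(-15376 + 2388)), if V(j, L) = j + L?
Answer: 88857359250/3247 ≈ 2.7366e+7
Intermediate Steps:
V(j, L) = L + j
S = 540 (S = -30 + 95*(10 - 4) = -30 + 95*6 = -30 + 570 = 540)
(((16195 - 1430) - 13168) + 49278)*(S + (4511 + 22681)/(-15376 + 2388)) = (((16195 - 1430) - 13168) + 49278)*(540 + (4511 + 22681)/(-15376 + 2388)) = ((14765 - 13168) + 49278)*(540 + 27192/(-12988)) = (1597 + 49278)*(540 + 27192*(-1/12988)) = 50875*(540 - 6798/3247) = 50875*(1746582/3247) = 88857359250/3247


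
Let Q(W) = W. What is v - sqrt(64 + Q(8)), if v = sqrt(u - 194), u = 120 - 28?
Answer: -6*sqrt(2) + I*sqrt(102) ≈ -8.4853 + 10.1*I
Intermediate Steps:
u = 92
v = I*sqrt(102) (v = sqrt(92 - 194) = sqrt(-102) = I*sqrt(102) ≈ 10.1*I)
v - sqrt(64 + Q(8)) = I*sqrt(102) - sqrt(64 + 8) = I*sqrt(102) - sqrt(72) = I*sqrt(102) - 6*sqrt(2) = -6*sqrt(2) + I*sqrt(102)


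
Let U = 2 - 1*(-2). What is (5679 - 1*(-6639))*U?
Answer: 49272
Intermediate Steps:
U = 4 (U = 2 + 2 = 4)
(5679 - 1*(-6639))*U = (5679 - 1*(-6639))*4 = (5679 + 6639)*4 = 12318*4 = 49272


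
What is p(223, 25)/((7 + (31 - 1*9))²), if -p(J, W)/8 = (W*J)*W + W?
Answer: -1115200/841 ≈ -1326.0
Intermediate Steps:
p(J, W) = -8*W - 8*J*W² (p(J, W) = -8*((W*J)*W + W) = -8*((J*W)*W + W) = -8*(J*W² + W) = -8*(W + J*W²) = -8*W - 8*J*W²)
p(223, 25)/((7 + (31 - 1*9))²) = (-8*25*(1 + 223*25))/((7 + (31 - 1*9))²) = (-8*25*(1 + 5575))/((7 + (31 - 9))²) = (-8*25*5576)/((7 + 22)²) = -1115200/(29²) = -1115200/841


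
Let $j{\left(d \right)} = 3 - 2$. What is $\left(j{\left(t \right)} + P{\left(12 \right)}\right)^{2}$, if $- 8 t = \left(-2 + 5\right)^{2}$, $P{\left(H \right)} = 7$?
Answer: $64$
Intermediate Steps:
$t = - \frac{9}{8}$ ($t = - \frac{\left(-2 + 5\right)^{2}}{8} = - \frac{3^{2}}{8} = \left(- \frac{1}{8}\right) 9 = - \frac{9}{8} \approx -1.125$)
$j{\left(d \right)} = 1$
$\left(j{\left(t \right)} + P{\left(12 \right)}\right)^{2} = \left(1 + 7\right)^{2} = 8^{2} = 64$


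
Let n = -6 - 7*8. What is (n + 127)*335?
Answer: 21775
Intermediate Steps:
n = -62 (n = -6 - 56 = -62)
(n + 127)*335 = (-62 + 127)*335 = 65*335 = 21775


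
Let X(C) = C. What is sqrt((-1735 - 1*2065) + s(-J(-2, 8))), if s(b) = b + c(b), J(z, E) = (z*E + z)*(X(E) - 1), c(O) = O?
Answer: 2*I*sqrt(887) ≈ 59.565*I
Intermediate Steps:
J(z, E) = (-1 + E)*(z + E*z) (J(z, E) = (z*E + z)*(E - 1) = (E*z + z)*(-1 + E) = (z + E*z)*(-1 + E) = (-1 + E)*(z + E*z))
s(b) = 2*b (s(b) = b + b = 2*b)
sqrt((-1735 - 1*2065) + s(-J(-2, 8))) = sqrt((-1735 - 1*2065) + 2*(-(-2)*(-1 + 8**2))) = sqrt((-1735 - 2065) + 2*(-(-2)*(-1 + 64))) = sqrt(-3800 + 2*(-(-2)*63)) = sqrt(-3800 + 2*(-1*(-126))) = sqrt(-3800 + 2*126) = sqrt(-3800 + 252) = sqrt(-3548) = 2*I*sqrt(887)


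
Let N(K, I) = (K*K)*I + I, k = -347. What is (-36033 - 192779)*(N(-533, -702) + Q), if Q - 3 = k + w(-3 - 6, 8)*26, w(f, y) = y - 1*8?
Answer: 45632325869488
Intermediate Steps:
N(K, I) = I + I*K² (N(K, I) = K²*I + I = I*K² + I = I + I*K²)
w(f, y) = -8 + y (w(f, y) = y - 8 = -8 + y)
Q = -344 (Q = 3 + (-347 + (-8 + 8)*26) = 3 + (-347 + 0*26) = 3 + (-347 + 0) = 3 - 347 = -344)
(-36033 - 192779)*(N(-533, -702) + Q) = (-36033 - 192779)*(-702*(1 + (-533)²) - 344) = -228812*(-702*(1 + 284089) - 344) = -228812*(-702*284090 - 344) = -228812*(-199431180 - 344) = -228812*(-199431524) = 45632325869488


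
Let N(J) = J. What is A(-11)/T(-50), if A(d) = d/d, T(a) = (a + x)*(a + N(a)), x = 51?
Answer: -1/100 ≈ -0.010000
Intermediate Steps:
T(a) = 2*a*(51 + a) (T(a) = (a + 51)*(a + a) = (51 + a)*(2*a) = 2*a*(51 + a))
A(d) = 1
A(-11)/T(-50) = 1/(2*(-50)*(51 - 50)) = 1/(2*(-50)*1) = 1/(-100) = 1*(-1/100) = -1/100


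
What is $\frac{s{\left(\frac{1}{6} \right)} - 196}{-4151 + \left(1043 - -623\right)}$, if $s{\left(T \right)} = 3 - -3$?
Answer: $\frac{38}{497} \approx 0.076459$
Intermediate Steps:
$s{\left(T \right)} = 6$ ($s{\left(T \right)} = 3 + 3 = 6$)
$\frac{s{\left(\frac{1}{6} \right)} - 196}{-4151 + \left(1043 - -623\right)} = \frac{6 - 196}{-4151 + \left(1043 - -623\right)} = - \frac{190}{-4151 + \left(1043 + 623\right)} = - \frac{190}{-4151 + 1666} = - \frac{190}{-2485} = \left(-190\right) \left(- \frac{1}{2485}\right) = \frac{38}{497}$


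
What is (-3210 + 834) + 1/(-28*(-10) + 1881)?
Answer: -5134535/2161 ≈ -2376.0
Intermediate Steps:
(-3210 + 834) + 1/(-28*(-10) + 1881) = -2376 + 1/(280 + 1881) = -2376 + 1/2161 = -5134535/2161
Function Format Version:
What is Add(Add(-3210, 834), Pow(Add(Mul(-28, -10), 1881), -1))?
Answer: Rational(-5134535, 2161) ≈ -2376.0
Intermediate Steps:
Add(Add(-3210, 834), Pow(Add(Mul(-28, -10), 1881), -1)) = Add(-2376, Pow(Add(280, 1881), -1)) = Add(-2376, Pow(2161, -1)) = Add(-2376, Rational(1, 2161)) = Rational(-5134535, 2161)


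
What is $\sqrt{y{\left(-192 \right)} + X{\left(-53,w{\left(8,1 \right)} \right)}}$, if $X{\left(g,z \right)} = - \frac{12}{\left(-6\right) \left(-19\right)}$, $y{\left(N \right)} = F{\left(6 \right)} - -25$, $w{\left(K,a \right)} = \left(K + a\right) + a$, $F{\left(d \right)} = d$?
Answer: $\frac{\sqrt{11153}}{19} \approx 5.5583$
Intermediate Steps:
$w{\left(K,a \right)} = K + 2 a$
$y{\left(N \right)} = 31$ ($y{\left(N \right)} = 6 - -25 = 6 + 25 = 31$)
$X{\left(g,z \right)} = - \frac{2}{19}$ ($X{\left(g,z \right)} = - \frac{12}{114} = \left(-12\right) \frac{1}{114} = - \frac{2}{19}$)
$\sqrt{y{\left(-192 \right)} + X{\left(-53,w{\left(8,1 \right)} \right)}} = \sqrt{31 - \frac{2}{19}} = \sqrt{\frac{587}{19}} = \frac{\sqrt{11153}}{19}$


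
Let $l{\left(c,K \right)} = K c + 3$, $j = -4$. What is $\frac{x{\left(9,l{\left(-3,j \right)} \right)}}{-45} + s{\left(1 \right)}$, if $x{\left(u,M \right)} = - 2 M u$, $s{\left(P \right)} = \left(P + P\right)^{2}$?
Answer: $10$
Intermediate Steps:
$l{\left(c,K \right)} = 3 + K c$
$s{\left(P \right)} = 4 P^{2}$ ($s{\left(P \right)} = \left(2 P\right)^{2} = 4 P^{2}$)
$x{\left(u,M \right)} = - 2 M u$
$\frac{x{\left(9,l{\left(-3,j \right)} \right)}}{-45} + s{\left(1 \right)} = \frac{\left(-2\right) \left(3 - -12\right) 9}{-45} + 4 \cdot 1^{2} = \left(-2\right) \left(3 + 12\right) 9 \left(- \frac{1}{45}\right) + 4 \cdot 1 = \left(-2\right) 15 \cdot 9 \left(- \frac{1}{45}\right) + 4 = \left(-270\right) \left(- \frac{1}{45}\right) + 4 = 6 + 4 = 10$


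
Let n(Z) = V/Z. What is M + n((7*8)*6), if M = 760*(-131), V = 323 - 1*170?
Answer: -11150669/112 ≈ -99560.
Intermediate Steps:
V = 153 (V = 323 - 170 = 153)
n(Z) = 153/Z
M = -99560
M + n((7*8)*6) = -99560 + 153/(((7*8)*6)) = -99560 + 153/((56*6)) = -99560 + 153/336 = -99560 + 153*(1/336) = -99560 + 51/112 = -11150669/112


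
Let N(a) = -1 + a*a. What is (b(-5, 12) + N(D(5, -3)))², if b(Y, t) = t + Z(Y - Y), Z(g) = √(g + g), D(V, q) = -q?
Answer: 400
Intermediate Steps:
Z(g) = √2*√g (Z(g) = √(2*g) = √2*√g)
N(a) = -1 + a²
b(Y, t) = t (b(Y, t) = t + √2*√(Y - Y) = t + √2*√0 = t + √2*0 = t + 0 = t)
(b(-5, 12) + N(D(5, -3)))² = (12 + (-1 + (-1*(-3))²))² = (12 + (-1 + 3²))² = (12 + (-1 + 9))² = (12 + 8)² = 20² = 400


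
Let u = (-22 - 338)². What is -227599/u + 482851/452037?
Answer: -13435226521/19527998400 ≈ -0.68800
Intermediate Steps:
u = 129600 (u = (-360)² = 129600)
-227599/u + 482851/452037 = -227599/129600 + 482851/452037 = -13435226521/19527998400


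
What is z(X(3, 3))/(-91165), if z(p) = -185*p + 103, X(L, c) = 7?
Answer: 1192/91165 ≈ 0.013075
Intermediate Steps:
z(p) = 103 - 185*p
z(X(3, 3))/(-91165) = (103 - 185*7)/(-91165) = (103 - 1295)*(-1/91165) = -1192*(-1/91165) = 1192/91165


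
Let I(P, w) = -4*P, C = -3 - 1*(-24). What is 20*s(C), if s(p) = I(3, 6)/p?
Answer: -80/7 ≈ -11.429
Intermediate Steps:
C = 21 (C = -3 + 24 = 21)
s(p) = -12/p (s(p) = (-4*3)/p = -12/p)
20*s(C) = 20*(-12/21) = 20*(-12*1/21) = 20*(-4/7) = -80/7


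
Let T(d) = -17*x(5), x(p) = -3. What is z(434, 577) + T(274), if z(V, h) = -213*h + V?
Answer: -122416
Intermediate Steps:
z(V, h) = V - 213*h
T(d) = 51 (T(d) = -17*(-3) = 51)
z(434, 577) + T(274) = (434 - 213*577) + 51 = (434 - 122901) + 51 = -122467 + 51 = -122416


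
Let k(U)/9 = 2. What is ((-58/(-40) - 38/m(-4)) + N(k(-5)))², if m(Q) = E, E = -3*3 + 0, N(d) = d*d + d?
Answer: 3916381561/32400 ≈ 1.2088e+5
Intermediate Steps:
k(U) = 18 (k(U) = 9*2 = 18)
N(d) = d + d² (N(d) = d² + d = d + d²)
E = -9 (E = -9 + 0 = -9)
m(Q) = -9
((-58/(-40) - 38/m(-4)) + N(k(-5)))² = ((-58/(-40) - 38/(-9)) + 18*(1 + 18))² = ((-58*(-1/40) - 38*(-⅑)) + 18*19)² = ((29/20 + 38/9) + 342)² = (1021/180 + 342)² = (62581/180)² = 3916381561/32400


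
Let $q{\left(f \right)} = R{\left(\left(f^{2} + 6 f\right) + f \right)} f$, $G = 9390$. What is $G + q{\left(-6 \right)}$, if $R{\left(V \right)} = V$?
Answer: $9426$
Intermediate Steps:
$q{\left(f \right)} = f \left(f^{2} + 7 f\right)$ ($q{\left(f \right)} = \left(\left(f^{2} + 6 f\right) + f\right) f = \left(f^{2} + 7 f\right) f = f \left(f^{2} + 7 f\right)$)
$G + q{\left(-6 \right)} = 9390 + \left(-6\right)^{2} \left(7 - 6\right) = 9390 + 36 \cdot 1 = 9390 + 36 = 9426$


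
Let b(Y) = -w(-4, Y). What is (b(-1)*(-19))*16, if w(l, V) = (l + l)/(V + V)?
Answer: 1216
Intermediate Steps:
w(l, V) = l/V (w(l, V) = (2*l)/((2*V)) = (2*l)*(1/(2*V)) = l/V)
b(Y) = 4/Y (b(Y) = -(-4)/Y = 4/Y)
(b(-1)*(-19))*16 = ((4/(-1))*(-19))*16 = ((4*(-1))*(-19))*16 = -4*(-19)*16 = 76*16 = 1216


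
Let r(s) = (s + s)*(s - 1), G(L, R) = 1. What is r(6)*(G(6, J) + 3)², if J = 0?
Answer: 960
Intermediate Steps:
r(s) = 2*s*(-1 + s) (r(s) = (2*s)*(-1 + s) = 2*s*(-1 + s))
r(6)*(G(6, J) + 3)² = (2*6*(-1 + 6))*(1 + 3)² = (2*6*5)*4² = 60*16 = 960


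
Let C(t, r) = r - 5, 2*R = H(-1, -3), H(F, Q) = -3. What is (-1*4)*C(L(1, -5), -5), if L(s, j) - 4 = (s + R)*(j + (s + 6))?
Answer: 40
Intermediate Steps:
R = -3/2 (R = (½)*(-3) = -3/2 ≈ -1.5000)
L(s, j) = 4 + (-3/2 + s)*(6 + j + s) (L(s, j) = 4 + (s - 3/2)*(j + (s + 6)) = 4 + (-3/2 + s)*(j + (6 + s)) = 4 + (-3/2 + s)*(6 + j + s))
C(t, r) = -5 + r
(-1*4)*C(L(1, -5), -5) = (-1*4)*(-5 - 5) = -4*(-10) = 40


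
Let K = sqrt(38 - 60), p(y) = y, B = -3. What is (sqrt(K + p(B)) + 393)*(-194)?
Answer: -76242 - 194*sqrt(-3 + I*sqrt(22)) ≈ -76462.0 - 401.53*I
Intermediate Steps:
K = I*sqrt(22) (K = sqrt(-22) = I*sqrt(22) ≈ 4.6904*I)
(sqrt(K + p(B)) + 393)*(-194) = (sqrt(I*sqrt(22) - 3) + 393)*(-194) = (sqrt(-3 + I*sqrt(22)) + 393)*(-194) = (393 + sqrt(-3 + I*sqrt(22)))*(-194) = -76242 - 194*sqrt(-3 + I*sqrt(22))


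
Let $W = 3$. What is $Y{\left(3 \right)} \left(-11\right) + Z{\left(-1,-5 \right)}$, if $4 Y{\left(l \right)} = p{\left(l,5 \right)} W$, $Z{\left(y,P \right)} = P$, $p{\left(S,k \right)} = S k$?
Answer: $- \frac{515}{4} \approx -128.75$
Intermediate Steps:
$Y{\left(l \right)} = \frac{15 l}{4}$ ($Y{\left(l \right)} = \frac{l 5 \cdot 3}{4} = \frac{5 l 3}{4} = \frac{15 l}{4}$)
$Y{\left(3 \right)} \left(-11\right) + Z{\left(-1,-5 \right)} = \frac{15}{4} \cdot 3 \left(-11\right) - 5 = \frac{45}{4} \left(-11\right) - 5 = - \frac{495}{4} - 5 = - \frac{515}{4}$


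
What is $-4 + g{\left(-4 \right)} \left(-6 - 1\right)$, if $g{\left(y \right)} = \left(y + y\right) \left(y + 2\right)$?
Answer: $-116$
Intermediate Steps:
$g{\left(y \right)} = 2 y \left(2 + y\right)$
$-4 + g{\left(-4 \right)} \left(-6 - 1\right) = -4 + 2 \left(-4\right) \left(2 - 4\right) \left(-6 - 1\right) = -4 + 2 \left(-4\right) \left(-2\right) \left(-7\right) = -4 + 16 \left(-7\right) = -4 - 112 = -116$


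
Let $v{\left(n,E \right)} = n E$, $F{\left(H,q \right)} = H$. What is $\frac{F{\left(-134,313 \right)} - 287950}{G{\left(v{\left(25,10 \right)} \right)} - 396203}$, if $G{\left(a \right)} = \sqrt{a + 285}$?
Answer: $\frac{19023290842}{26162802779} + \frac{48014 \sqrt{535}}{26162802779} \approx 0.72715$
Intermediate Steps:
$v{\left(n,E \right)} = E n$
$G{\left(a \right)} = \sqrt{285 + a}$
$\frac{F{\left(-134,313 \right)} - 287950}{G{\left(v{\left(25,10 \right)} \right)} - 396203} = \frac{-134 - 287950}{\sqrt{285 + 10 \cdot 25} - 396203} = - \frac{288084}{\sqrt{285 + 250} - 396203} = - \frac{288084}{\sqrt{535} - 396203} = - \frac{288084}{-396203 + \sqrt{535}}$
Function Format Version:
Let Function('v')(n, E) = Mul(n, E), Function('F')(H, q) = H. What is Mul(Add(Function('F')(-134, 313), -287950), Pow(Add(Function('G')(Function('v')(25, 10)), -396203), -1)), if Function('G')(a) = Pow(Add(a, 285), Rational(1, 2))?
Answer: Add(Rational(19023290842, 26162802779), Mul(Rational(48014, 26162802779), Pow(535, Rational(1, 2)))) ≈ 0.72715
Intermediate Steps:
Function('v')(n, E) = Mul(E, n)
Function('G')(a) = Pow(Add(285, a), Rational(1, 2))
Mul(Add(Function('F')(-134, 313), -287950), Pow(Add(Function('G')(Function('v')(25, 10)), -396203), -1)) = Mul(Add(-134, -287950), Pow(Add(Pow(Add(285, Mul(10, 25)), Rational(1, 2)), -396203), -1)) = Mul(-288084, Pow(Add(Pow(Add(285, 250), Rational(1, 2)), -396203), -1)) = Mul(-288084, Pow(Add(Pow(535, Rational(1, 2)), -396203), -1)) = Mul(-288084, Pow(Add(-396203, Pow(535, Rational(1, 2))), -1))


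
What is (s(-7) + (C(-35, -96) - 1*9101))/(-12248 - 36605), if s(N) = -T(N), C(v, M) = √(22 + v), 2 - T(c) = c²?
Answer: 9054/48853 - I*√13/48853 ≈ 0.18533 - 7.3804e-5*I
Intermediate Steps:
T(c) = 2 - c²
s(N) = -2 + N² (s(N) = -(2 - N²) = -2 + N²)
(s(-7) + (C(-35, -96) - 1*9101))/(-12248 - 36605) = ((-2 + (-7)²) + (√(22 - 35) - 1*9101))/(-12248 - 36605) = ((-2 + 49) + (√(-13) - 9101))/(-48853) = (47 + (I*√13 - 9101))*(-1/48853) = (47 + (-9101 + I*√13))*(-1/48853) = (-9054 + I*√13)*(-1/48853) = 9054/48853 - I*√13/48853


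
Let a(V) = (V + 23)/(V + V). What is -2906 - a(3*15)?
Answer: -130804/45 ≈ -2906.8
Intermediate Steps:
a(V) = (23 + V)/(2*V) (a(V) = (23 + V)/((2*V)) = (23 + V)*(1/(2*V)) = (23 + V)/(2*V))
-2906 - a(3*15) = -2906 - (23 + 3*15)/(2*(3*15)) = -2906 - (23 + 45)/(2*45) = -2906 - 68/(2*45) = -2906 - 1*34/45 = -2906 - 34/45 = -130804/45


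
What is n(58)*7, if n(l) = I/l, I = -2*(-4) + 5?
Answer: 91/58 ≈ 1.5690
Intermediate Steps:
I = 13 (I = 8 + 5 = 13)
n(l) = 13/l
n(58)*7 = (13/58)*7 = 91/58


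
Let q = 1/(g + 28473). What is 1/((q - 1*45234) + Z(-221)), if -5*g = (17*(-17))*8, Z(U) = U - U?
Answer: -144677/6544319413 ≈ -2.2107e-5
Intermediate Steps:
Z(U) = 0
g = 2312/5 (g = -17*(-17)*8/5 = -(-289)*8/5 = -1/5*(-2312) = 2312/5 ≈ 462.40)
q = 5/144677 (q = 1/(2312/5 + 28473) = 1/(144677/5) = 5/144677 ≈ 3.4560e-5)
1/((q - 1*45234) + Z(-221)) = 1/((5/144677 - 1*45234) + 0) = 1/((5/144677 - 45234) + 0) = 1/(-6544319413/144677 + 0) = 1/(-6544319413/144677) = -144677/6544319413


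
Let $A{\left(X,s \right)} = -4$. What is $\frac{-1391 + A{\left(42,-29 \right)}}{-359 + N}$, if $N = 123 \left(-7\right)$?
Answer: $\frac{279}{244} \approx 1.1434$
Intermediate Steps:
$N = -861$
$\frac{-1391 + A{\left(42,-29 \right)}}{-359 + N} = \frac{-1391 - 4}{-359 - 861} = - \frac{1395}{-1220} = \left(-1395\right) \left(- \frac{1}{1220}\right) = \frac{279}{244}$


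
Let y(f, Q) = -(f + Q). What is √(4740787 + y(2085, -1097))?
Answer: √4739799 ≈ 2177.1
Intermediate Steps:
y(f, Q) = -Q - f (y(f, Q) = -(Q + f) = -Q - f)
√(4740787 + y(2085, -1097)) = √(4740787 + (-1*(-1097) - 1*2085)) = √(4740787 + (1097 - 2085)) = √(4740787 - 988) = √4739799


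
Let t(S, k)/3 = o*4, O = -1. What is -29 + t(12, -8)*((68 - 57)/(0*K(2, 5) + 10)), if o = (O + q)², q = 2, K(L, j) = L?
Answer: -79/5 ≈ -15.800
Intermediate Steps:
o = 1 (o = (-1 + 2)² = 1² = 1)
t(S, k) = 12 (t(S, k) = 3*(1*4) = 3*4 = 12)
-29 + t(12, -8)*((68 - 57)/(0*K(2, 5) + 10)) = -29 + 12*((68 - 57)/(0*2 + 10)) = -29 + 12*(11/(0 + 10)) = -29 + 12*(11/10) = -29 + 66/5 = -79/5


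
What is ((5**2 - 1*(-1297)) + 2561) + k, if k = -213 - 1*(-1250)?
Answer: 4920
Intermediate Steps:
k = 1037 (k = -213 + 1250 = 1037)
((5**2 - 1*(-1297)) + 2561) + k = ((5**2 - 1*(-1297)) + 2561) + 1037 = ((25 + 1297) + 2561) + 1037 = (1322 + 2561) + 1037 = 3883 + 1037 = 4920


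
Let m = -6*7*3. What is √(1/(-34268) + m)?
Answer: I*√36990327023/17134 ≈ 11.225*I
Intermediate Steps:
m = -126 (m = -42*3 = -126)
√(1/(-34268) + m) = √(1/(-34268) - 126) = √(-1/34268 - 126) = √(-4317769/34268) = I*√36990327023/17134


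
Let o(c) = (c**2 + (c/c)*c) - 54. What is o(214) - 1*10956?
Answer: 35000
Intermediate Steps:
o(c) = -54 + c + c**2 (o(c) = (c**2 + 1*c) - 54 = (c**2 + c) - 54 = (c + c**2) - 54 = -54 + c + c**2)
o(214) - 1*10956 = (-54 + 214 + 214**2) - 1*10956 = (-54 + 214 + 45796) - 10956 = 45956 - 10956 = 35000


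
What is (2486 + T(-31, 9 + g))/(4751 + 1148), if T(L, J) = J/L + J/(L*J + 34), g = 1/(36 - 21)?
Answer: 125986226/298990815 ≈ 0.42137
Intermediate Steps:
g = 1/15 ≈ 0.066667
T(L, J) = J/L + J/(34 + J*L) (T(L, J) = J/L + J/(J*L + 34) = J/L + J/(34 + J*L))
(2486 + T(-31, 9 + g))/(4751 + 1148) = (2486 + (9 + 1/15)*(34 - 31 + (9 + 1/15)*(-31))/(-31*(34 + (9 + 1/15)*(-31))))/(4751 + 1148) = (2486 + (136/15)*(-1/31)*(34 - 31 + (136/15)*(-31))/(34 + (136/15)*(-31)))/5899 = (2486 + (136/15)*(-1/31)*(34 - 31 - 4216/15)/(34 - 4216/15))*(1/5899) = (2486 + (136/15)*(-1/31)*(-4171/15)/(-3706/15))*(1/5899) = (2486 + (136/15)*(-1/31)*(-15/3706)*(-4171/15))*(1/5899) = (2486 - 16684/50685)*(1/5899) = (125986226/50685)*(1/5899) = 125986226/298990815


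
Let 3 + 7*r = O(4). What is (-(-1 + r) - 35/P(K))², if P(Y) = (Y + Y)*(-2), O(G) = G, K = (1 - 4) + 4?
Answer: 72361/784 ≈ 92.297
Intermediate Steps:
K = 1 (K = -3 + 4 = 1)
P(Y) = -4*Y (P(Y) = (2*Y)*(-2) = -4*Y)
r = ⅐ (r = -3/7 + (⅐)*4 = -3/7 + 4/7 = ⅐ ≈ 0.14286)
(-(-1 + r) - 35/P(K))² = (-(-1 + ⅐) - 35/((-4*1)))² = (-1*(-6/7) - 35/(-4))² = (6/7 - 35*(-¼))² = (6/7 + 35/4)² = (269/28)² = 72361/784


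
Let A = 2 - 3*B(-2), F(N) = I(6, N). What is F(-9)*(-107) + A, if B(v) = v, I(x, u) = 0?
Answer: 8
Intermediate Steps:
F(N) = 0
A = 8 (A = 2 - 3*(-2) = 2 + 6 = 8)
F(-9)*(-107) + A = 0*(-107) + 8 = 0 + 8 = 8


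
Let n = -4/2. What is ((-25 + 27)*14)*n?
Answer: -56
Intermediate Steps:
n = -2 (n = -4*½ = -2)
((-25 + 27)*14)*n = ((-25 + 27)*14)*(-2) = (2*14)*(-2) = 28*(-2) = -56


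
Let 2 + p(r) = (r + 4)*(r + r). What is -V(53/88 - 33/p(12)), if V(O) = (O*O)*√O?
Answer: -75186241*√36435542/2374204493056 ≈ -0.19115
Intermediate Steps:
p(r) = -2 + 2*r*(4 + r) (p(r) = -2 + (r + 4)*(r + r) = -2 + (4 + r)*(2*r) = -2 + 2*r*(4 + r))
V(O) = O^(5/2) (V(O) = O²*√O = O^(5/2))
-V(53/88 - 33/p(12)) = -(53/88 - 33/(-2 + 2*12² + 8*12))^(5/2) = -(53*(1/88) - 33/(-2 + 2*144 + 96))^(5/2) = -(53/88 - 33/(-2 + 288 + 96))^(5/2) = -(53/88 - 33/382)^(5/2) = -(8671/16808)^(5/2) = -75186241*√36435542/2374204493056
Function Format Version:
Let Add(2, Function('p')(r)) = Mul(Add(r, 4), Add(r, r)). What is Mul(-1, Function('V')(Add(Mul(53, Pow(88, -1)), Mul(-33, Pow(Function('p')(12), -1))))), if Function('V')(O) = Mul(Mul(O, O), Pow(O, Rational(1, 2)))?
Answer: Mul(Rational(-75186241, 2374204493056), Pow(36435542, Rational(1, 2))) ≈ -0.19115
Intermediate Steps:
Function('p')(r) = Add(-2, Mul(2, r, Add(4, r))) (Function('p')(r) = Add(-2, Mul(Add(r, 4), Add(r, r))) = Add(-2, Mul(Add(4, r), Mul(2, r))) = Add(-2, Mul(2, r, Add(4, r))))
Function('V')(O) = Pow(O, Rational(5, 2)) (Function('V')(O) = Mul(Pow(O, 2), Pow(O, Rational(1, 2))) = Pow(O, Rational(5, 2)))
Mul(-1, Function('V')(Add(Mul(53, Pow(88, -1)), Mul(-33, Pow(Function('p')(12), -1))))) = Mul(-1, Pow(Add(Mul(53, Pow(88, -1)), Mul(-33, Pow(Add(-2, Mul(2, Pow(12, 2)), Mul(8, 12)), -1))), Rational(5, 2))) = Mul(-1, Pow(Add(Mul(53, Rational(1, 88)), Mul(-33, Pow(Add(-2, Mul(2, 144), 96), -1))), Rational(5, 2))) = Mul(-1, Pow(Add(Rational(53, 88), Mul(-33, Pow(Add(-2, 288, 96), -1))), Rational(5, 2))) = Mul(-1, Pow(Add(Rational(53, 88), Mul(-33, Pow(382, -1))), Rational(5, 2))) = Mul(-1, Pow(Add(Rational(53, 88), Mul(-33, Rational(1, 382))), Rational(5, 2))) = Mul(-1, Pow(Add(Rational(53, 88), Rational(-33, 382)), Rational(5, 2))) = Mul(-1, Pow(Rational(8671, 16808), Rational(5, 2))) = Mul(-1, Mul(Rational(75186241, 2374204493056), Pow(36435542, Rational(1, 2)))) = Mul(Rational(-75186241, 2374204493056), Pow(36435542, Rational(1, 2)))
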